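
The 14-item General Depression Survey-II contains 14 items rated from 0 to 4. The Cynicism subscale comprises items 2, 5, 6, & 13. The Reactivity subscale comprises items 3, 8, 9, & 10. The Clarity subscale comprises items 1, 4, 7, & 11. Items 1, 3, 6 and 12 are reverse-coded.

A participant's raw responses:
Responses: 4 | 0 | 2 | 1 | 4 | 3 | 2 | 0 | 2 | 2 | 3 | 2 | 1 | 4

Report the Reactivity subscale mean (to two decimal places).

1.50

Reactivity items: 3, 8, 9, 10.
Of these, item 3 is reverse-coded; on a 0–4 scale, reversed = 4 − raw.
  item 3: 4 − 2 = 2
  item 8: 0
  item 9: 2
  item 10: 2
Sum = 2 + 0 + 2 + 2 = 6
Mean = 6 / 4 = 1.50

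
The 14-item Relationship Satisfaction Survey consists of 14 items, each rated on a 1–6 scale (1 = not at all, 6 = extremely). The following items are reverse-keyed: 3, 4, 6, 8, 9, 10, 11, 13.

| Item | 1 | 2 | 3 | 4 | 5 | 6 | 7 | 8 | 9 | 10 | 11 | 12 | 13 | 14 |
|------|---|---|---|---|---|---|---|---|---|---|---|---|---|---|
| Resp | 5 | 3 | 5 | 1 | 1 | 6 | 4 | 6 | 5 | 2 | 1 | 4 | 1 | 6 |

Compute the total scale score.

52

Reverse-coded items (reverse-coded value = 7 − response):
  item 3: 7 − 5 = 2
  item 4: 7 − 1 = 6
  item 6: 7 − 6 = 1
  item 8: 7 − 6 = 1
  item 9: 7 − 5 = 2
  item 10: 7 − 2 = 5
  item 11: 7 − 1 = 6
  item 13: 7 − 1 = 6
Scored items: 5, 3, 2, 6, 1, 1, 4, 1, 2, 5, 6, 4, 6, 6
Total = 5 + 3 + 2 + 6 + 1 + 1 + 4 + 1 + 2 + 5 + 6 + 4 + 6 + 6 = 52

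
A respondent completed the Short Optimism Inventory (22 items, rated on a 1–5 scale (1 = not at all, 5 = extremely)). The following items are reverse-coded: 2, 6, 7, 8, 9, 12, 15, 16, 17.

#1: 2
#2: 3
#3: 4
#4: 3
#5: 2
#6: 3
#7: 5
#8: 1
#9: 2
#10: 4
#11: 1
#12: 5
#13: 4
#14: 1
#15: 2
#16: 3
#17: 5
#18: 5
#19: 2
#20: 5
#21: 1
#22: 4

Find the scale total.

Reverse-coded items (on a 1–5 scale, reversed = 6 − raw):
  item 2: 6 − 3 = 3
  item 6: 6 − 3 = 3
  item 7: 6 − 5 = 1
  item 8: 6 − 1 = 5
  item 9: 6 − 2 = 4
  item 12: 6 − 5 = 1
  item 15: 6 − 2 = 4
  item 16: 6 − 3 = 3
  item 17: 6 − 5 = 1
After reverse-coding: 2, 3, 4, 3, 2, 3, 1, 5, 4, 4, 1, 1, 4, 1, 4, 3, 1, 5, 2, 5, 1, 4
Total = 2 + 3 + 4 + 3 + 2 + 3 + 1 + 5 + 4 + 4 + 1 + 1 + 4 + 1 + 4 + 3 + 1 + 5 + 2 + 5 + 1 + 4 = 63

63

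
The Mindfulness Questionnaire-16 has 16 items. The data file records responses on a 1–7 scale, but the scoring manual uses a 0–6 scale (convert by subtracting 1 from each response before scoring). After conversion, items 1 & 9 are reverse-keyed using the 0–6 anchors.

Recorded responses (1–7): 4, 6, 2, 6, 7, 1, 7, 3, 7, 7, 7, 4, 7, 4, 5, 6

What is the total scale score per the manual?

61

Convert to 0–6: 3, 5, 1, 5, 6, 0, 6, 2, 6, 6, 6, 3, 6, 3, 4, 5
Reverse-coded (reverse-coded value = 6 − response):
  item 1: 6 − 3 = 3
  item 9: 6 − 6 = 0
Scored: 3, 5, 1, 5, 6, 0, 6, 2, 0, 6, 6, 3, 6, 3, 4, 5
Total = 61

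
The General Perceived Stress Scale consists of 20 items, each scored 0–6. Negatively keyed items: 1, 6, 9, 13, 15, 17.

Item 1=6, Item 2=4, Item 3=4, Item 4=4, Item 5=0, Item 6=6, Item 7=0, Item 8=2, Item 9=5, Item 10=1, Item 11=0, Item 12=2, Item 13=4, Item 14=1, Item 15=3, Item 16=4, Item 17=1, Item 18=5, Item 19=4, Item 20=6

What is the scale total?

48

Reversing items 1, 6, 9, 13, 15, & 17 with 6 − raw:
Total = (6−6) + 4 + 4 + 4 + 0 + (6−6) + 0 + 2 + (6−5) + 1 + 0 + 2 + (6−4) + 1 + (6−3) + 4 + (6−1) + 5 + 4 + 6
      = 0 + 4 + 4 + 4 + 0 + 0 + 0 + 2 + 1 + 1 + 0 + 2 + 2 + 1 + 3 + 4 + 5 + 5 + 4 + 6 = 48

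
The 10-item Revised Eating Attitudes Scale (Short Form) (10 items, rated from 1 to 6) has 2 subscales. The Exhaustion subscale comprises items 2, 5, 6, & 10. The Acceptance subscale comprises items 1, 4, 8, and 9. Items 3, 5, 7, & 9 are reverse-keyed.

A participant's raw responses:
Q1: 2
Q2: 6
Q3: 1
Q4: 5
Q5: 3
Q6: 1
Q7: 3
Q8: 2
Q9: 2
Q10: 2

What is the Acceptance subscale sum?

14

Acceptance items: 1, 4, 8, 9.
Of these, item 9 is reverse-keyed; on a 1–6 scale, reversed = 7 − raw.
  item 1: 2
  item 4: 5
  item 8: 2
  item 9: 7 − 2 = 5
Sum = 2 + 5 + 2 + 5 = 14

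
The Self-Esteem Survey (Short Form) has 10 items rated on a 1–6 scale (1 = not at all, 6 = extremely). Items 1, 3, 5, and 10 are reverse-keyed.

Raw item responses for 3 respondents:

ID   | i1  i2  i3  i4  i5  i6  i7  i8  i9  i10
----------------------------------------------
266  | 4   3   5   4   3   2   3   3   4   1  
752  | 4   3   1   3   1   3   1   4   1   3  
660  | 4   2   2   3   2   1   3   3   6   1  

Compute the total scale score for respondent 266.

Respondent 266 raw: 4, 3, 5, 4, 3, 2, 3, 3, 4, 1.
Reverse-coded (reversed = (1+6) − raw = 7 − raw):
  item 1: 7 − 4 = 3
  item 2: 3
  item 3: 7 − 5 = 2
  item 4: 4
  item 5: 7 − 3 = 4
  item 6: 2
  item 7: 3
  item 8: 3
  item 9: 4
  item 10: 7 − 1 = 6
Sum = 3 + 3 + 2 + 4 + 4 + 2 + 3 + 3 + 4 + 6 = 34

34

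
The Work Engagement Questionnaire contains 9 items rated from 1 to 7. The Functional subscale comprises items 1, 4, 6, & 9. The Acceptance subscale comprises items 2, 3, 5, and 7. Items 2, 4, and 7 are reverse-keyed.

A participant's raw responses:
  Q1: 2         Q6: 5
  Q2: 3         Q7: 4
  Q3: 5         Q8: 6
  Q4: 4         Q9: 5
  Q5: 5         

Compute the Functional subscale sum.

16

Functional items: 1, 4, 6, 9.
Of these, item 4 is reverse-keyed; on a 1–7 scale, reversed = 8 − raw.
  item 1: 2
  item 4: 8 − 4 = 4
  item 6: 5
  item 9: 5
Sum = 2 + 4 + 5 + 5 = 16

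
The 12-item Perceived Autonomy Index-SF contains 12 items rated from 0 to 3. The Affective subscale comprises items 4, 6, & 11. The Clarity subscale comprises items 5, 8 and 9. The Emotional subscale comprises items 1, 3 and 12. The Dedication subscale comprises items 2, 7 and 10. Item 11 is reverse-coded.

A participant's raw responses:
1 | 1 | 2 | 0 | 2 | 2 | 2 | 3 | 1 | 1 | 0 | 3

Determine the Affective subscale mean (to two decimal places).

Affective items: 4, 6, 11.
Of these, item 11 is reverse-coded; reverse-coded value = 3 − response.
  item 4: 0
  item 6: 2
  item 11: 3 − 0 = 3
Sum = 0 + 2 + 3 = 5
Mean = 5 / 3 = 1.67

1.67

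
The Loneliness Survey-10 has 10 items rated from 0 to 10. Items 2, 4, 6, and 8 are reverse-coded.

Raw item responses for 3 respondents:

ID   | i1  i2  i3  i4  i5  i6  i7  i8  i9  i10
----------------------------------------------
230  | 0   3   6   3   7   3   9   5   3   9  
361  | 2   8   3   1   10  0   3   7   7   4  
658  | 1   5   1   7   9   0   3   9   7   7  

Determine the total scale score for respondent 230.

60

Respondent 230 raw: 0, 3, 6, 3, 7, 3, 9, 5, 3, 9.
Reverse-coded (reverse-coded value = 10 − response):
  item 1: 0
  item 2: 10 − 3 = 7
  item 3: 6
  item 4: 10 − 3 = 7
  item 5: 7
  item 6: 10 − 3 = 7
  item 7: 9
  item 8: 10 − 5 = 5
  item 9: 3
  item 10: 9
Sum = 0 + 7 + 6 + 7 + 7 + 7 + 9 + 5 + 3 + 9 = 60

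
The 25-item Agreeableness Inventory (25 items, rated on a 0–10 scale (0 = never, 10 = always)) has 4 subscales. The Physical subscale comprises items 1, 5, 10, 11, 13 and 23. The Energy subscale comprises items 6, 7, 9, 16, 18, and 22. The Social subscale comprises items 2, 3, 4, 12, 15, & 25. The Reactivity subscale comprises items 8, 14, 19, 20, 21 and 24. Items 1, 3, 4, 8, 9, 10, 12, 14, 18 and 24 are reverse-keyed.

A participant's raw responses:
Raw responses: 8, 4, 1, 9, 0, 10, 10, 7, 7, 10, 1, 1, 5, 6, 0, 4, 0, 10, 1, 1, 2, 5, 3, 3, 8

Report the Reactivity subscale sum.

18

Reactivity items: 8, 14, 19, 20, 21, 24.
Of these, items 8, 14, & 24 are reverse-keyed; on a 0–10 scale, reversed = 10 − raw.
  item 8: 10 − 7 = 3
  item 14: 10 − 6 = 4
  item 19: 1
  item 20: 1
  item 21: 2
  item 24: 10 − 3 = 7
Sum = 3 + 4 + 1 + 1 + 2 + 7 = 18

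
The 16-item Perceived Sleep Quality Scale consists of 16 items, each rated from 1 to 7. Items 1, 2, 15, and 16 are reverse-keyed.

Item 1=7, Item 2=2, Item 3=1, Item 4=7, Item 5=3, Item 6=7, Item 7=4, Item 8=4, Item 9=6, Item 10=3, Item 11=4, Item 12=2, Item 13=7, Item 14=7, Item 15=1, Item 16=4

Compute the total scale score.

Reversing items 1, 2, 15, and 16 with 8 − raw:
Total = (8−7) + (8−2) + 1 + 7 + 3 + 7 + 4 + 4 + 6 + 3 + 4 + 2 + 7 + 7 + (8−1) + (8−4)
      = 1 + 6 + 1 + 7 + 3 + 7 + 4 + 4 + 6 + 3 + 4 + 2 + 7 + 7 + 7 + 4 = 73

73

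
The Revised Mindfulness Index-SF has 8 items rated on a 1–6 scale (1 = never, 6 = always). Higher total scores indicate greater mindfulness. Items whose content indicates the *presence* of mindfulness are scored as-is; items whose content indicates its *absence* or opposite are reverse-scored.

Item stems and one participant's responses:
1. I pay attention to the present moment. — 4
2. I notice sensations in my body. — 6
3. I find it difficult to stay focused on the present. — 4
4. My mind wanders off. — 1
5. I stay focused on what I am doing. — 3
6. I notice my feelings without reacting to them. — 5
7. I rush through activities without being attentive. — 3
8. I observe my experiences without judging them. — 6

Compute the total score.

Items 3, 4, 7 describe the absence/opposite of mindfulness → reverse-score.
reversed = (1+6) − raw = 7 − raw.
  item 1: 4
  item 2: 6
  item 3: 7 − 4 = 3
  item 4: 7 − 1 = 6
  item 5: 3
  item 6: 5
  item 7: 7 − 3 = 4
  item 8: 6
Total = 4 + 6 + 3 + 6 + 3 + 5 + 4 + 6 = 37

37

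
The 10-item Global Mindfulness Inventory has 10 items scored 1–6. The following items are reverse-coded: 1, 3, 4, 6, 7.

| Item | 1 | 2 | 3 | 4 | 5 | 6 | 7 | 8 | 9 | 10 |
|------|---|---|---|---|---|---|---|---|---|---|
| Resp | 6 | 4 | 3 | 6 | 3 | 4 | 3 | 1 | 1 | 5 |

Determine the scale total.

27

Apply reverse scoring (reversed = (1+6) − raw = 7 − raw):
  item 1: 7 − 6 = 1
  item 3: 7 − 3 = 4
  item 4: 7 − 6 = 1
  item 6: 7 − 4 = 3
  item 7: 7 − 3 = 4
After reverse-coding: 1, 4, 4, 1, 3, 3, 4, 1, 1, 5
Total = 1 + 4 + 4 + 1 + 3 + 3 + 4 + 1 + 1 + 5 = 27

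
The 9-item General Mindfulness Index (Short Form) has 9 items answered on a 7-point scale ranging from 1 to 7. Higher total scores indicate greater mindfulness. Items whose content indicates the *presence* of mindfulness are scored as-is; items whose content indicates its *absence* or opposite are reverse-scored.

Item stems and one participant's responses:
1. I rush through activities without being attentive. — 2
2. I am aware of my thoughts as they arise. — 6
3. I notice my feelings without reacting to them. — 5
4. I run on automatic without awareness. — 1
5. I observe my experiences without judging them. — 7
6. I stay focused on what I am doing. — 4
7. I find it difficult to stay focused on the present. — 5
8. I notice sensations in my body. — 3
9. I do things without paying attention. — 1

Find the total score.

48

Items 1, 4, 7, 9 describe the absence/opposite of mindfulness → reverse-score.
reverse-coded value = 8 − response.
  item 1: 8 − 2 = 6
  item 2: 6
  item 3: 5
  item 4: 8 − 1 = 7
  item 5: 7
  item 6: 4
  item 7: 8 − 5 = 3
  item 8: 3
  item 9: 8 − 1 = 7
Total = 6 + 6 + 5 + 7 + 7 + 4 + 3 + 3 + 7 = 48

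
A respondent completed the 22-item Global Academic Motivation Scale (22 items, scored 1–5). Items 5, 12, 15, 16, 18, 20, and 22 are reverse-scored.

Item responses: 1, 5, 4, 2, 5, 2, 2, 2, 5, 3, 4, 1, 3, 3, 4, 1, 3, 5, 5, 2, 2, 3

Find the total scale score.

Reverse-coded items (on a 1–5 scale, reversed = 6 − raw):
  item 5: 6 − 5 = 1
  item 12: 6 − 1 = 5
  item 15: 6 − 4 = 2
  item 16: 6 − 1 = 5
  item 18: 6 − 5 = 1
  item 20: 6 − 2 = 4
  item 22: 6 − 3 = 3
After reverse-coding: 1, 5, 4, 2, 1, 2, 2, 2, 5, 3, 4, 5, 3, 3, 2, 5, 3, 1, 5, 4, 2, 3
Total = 1 + 5 + 4 + 2 + 1 + 2 + 2 + 2 + 5 + 3 + 4 + 5 + 3 + 3 + 2 + 5 + 3 + 1 + 5 + 4 + 2 + 3 = 67

67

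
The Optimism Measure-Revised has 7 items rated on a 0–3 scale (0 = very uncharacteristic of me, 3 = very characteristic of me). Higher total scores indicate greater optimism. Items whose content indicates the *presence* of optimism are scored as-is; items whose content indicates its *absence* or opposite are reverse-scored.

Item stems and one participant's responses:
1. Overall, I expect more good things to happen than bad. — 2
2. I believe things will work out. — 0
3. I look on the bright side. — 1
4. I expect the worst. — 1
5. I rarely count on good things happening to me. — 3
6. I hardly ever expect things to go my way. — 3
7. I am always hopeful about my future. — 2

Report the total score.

7

Items 4, 5, 6 describe the absence/opposite of optimism → reverse-score.
on a 0–3 scale, reversed = 3 − raw.
  item 1: 2
  item 2: 0
  item 3: 1
  item 4: 3 − 1 = 2
  item 5: 3 − 3 = 0
  item 6: 3 − 3 = 0
  item 7: 2
Total = 2 + 0 + 1 + 2 + 0 + 0 + 2 = 7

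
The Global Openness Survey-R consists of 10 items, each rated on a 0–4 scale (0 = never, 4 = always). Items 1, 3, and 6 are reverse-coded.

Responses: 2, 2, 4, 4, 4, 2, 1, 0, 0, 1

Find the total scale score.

Raw sum = 20. Reverse-coded items: 1, 3, 6; their raw sum = 8.
Each reversal replaces raw with 4 − raw, changing the total by 4 − 2·raw per item.
Total = 20 + 3·4 − 2·8 = 20 + 12 − 16 = 16

16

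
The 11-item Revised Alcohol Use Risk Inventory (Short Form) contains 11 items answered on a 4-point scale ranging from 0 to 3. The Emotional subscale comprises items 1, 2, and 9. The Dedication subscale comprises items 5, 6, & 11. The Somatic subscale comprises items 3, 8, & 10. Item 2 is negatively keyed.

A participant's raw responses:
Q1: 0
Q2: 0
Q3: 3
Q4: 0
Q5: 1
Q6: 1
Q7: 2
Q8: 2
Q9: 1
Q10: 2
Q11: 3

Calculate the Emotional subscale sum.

4

Emotional items: 1, 2, 9.
Of these, item 2 is negatively keyed; reverse-coded value = 3 − response.
  item 1: 0
  item 2: 3 − 0 = 3
  item 9: 1
Sum = 0 + 3 + 1 = 4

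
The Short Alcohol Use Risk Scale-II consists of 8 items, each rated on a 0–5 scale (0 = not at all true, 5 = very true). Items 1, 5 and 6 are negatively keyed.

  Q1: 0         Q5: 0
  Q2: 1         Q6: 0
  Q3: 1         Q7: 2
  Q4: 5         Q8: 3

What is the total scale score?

27

Reversing items 1, 5 and 6 with 5 − raw:
Total = (5−0) + 1 + 1 + 5 + (5−0) + (5−0) + 2 + 3
      = 5 + 1 + 1 + 5 + 5 + 5 + 2 + 3 = 27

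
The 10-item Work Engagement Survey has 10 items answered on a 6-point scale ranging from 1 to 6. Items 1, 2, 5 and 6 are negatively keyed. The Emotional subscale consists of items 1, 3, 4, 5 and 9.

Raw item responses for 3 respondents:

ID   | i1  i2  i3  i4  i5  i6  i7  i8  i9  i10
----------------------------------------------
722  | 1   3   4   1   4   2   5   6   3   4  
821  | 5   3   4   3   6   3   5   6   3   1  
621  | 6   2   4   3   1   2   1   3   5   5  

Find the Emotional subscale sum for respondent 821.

Respondent 821 raw: 5, 3, 4, 3, 6, 3, 5, 6, 3, 1.
Emotional items: 1, 3, 4, 5, 9.
Reverse-coded (on a 1–6 scale, reversed = 7 − raw):
  item 1: 7 − 5 = 2
  item 3: 4
  item 4: 3
  item 5: 7 − 6 = 1
  item 9: 3
Sum = 2 + 4 + 3 + 1 + 3 = 13

13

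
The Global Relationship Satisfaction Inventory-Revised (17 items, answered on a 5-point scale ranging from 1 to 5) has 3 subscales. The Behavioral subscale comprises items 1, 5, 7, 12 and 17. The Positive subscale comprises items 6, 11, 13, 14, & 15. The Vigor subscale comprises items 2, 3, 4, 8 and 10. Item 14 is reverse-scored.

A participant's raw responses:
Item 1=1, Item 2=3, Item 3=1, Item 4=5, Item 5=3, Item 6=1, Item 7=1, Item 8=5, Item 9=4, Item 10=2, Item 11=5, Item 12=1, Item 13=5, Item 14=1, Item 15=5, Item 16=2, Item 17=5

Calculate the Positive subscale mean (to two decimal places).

4.20

Positive items: 6, 11, 13, 14, 15.
Of these, item 14 is reverse-scored; on a 1–5 scale, reversed = 6 − raw.
  item 6: 1
  item 11: 5
  item 13: 5
  item 14: 6 − 1 = 5
  item 15: 5
Sum = 1 + 5 + 5 + 5 + 5 = 21
Mean = 21 / 5 = 4.20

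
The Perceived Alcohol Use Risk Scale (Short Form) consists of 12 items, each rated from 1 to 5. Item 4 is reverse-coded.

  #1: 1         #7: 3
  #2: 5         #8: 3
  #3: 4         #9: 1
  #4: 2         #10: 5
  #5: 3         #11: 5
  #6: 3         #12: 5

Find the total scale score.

42

Reversing item 4 with 6 − raw:
Total = 1 + 5 + 4 + (6−2) + 3 + 3 + 3 + 3 + 1 + 5 + 5 + 5
      = 1 + 5 + 4 + 4 + 3 + 3 + 3 + 3 + 1 + 5 + 5 + 5 = 42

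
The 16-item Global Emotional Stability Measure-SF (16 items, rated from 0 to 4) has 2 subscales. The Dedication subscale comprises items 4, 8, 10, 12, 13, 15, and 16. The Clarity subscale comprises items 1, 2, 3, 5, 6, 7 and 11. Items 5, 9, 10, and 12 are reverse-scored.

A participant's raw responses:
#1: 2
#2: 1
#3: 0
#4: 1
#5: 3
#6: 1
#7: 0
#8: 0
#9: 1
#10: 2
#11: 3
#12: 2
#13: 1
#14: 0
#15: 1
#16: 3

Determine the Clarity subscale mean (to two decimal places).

Clarity items: 1, 2, 3, 5, 6, 7, 11.
Of these, item 5 is reverse-scored; reverse-coded value = 4 − response.
  item 1: 2
  item 2: 1
  item 3: 0
  item 5: 4 − 3 = 1
  item 6: 1
  item 7: 0
  item 11: 3
Sum = 2 + 1 + 0 + 1 + 1 + 0 + 3 = 8
Mean = 8 / 7 = 1.14

1.14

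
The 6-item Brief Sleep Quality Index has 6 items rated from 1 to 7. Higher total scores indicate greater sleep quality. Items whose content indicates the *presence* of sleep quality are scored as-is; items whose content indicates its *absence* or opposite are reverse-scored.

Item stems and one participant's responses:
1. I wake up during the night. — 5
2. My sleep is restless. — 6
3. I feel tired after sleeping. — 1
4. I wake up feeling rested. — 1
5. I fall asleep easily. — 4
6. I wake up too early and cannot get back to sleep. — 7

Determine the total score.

Items 1, 2, 3, 6 describe the absence/opposite of sleep quality → reverse-score.
on a 1–7 scale, reversed = 8 − raw.
  item 1: 8 − 5 = 3
  item 2: 8 − 6 = 2
  item 3: 8 − 1 = 7
  item 4: 1
  item 5: 4
  item 6: 8 − 7 = 1
Total = 3 + 2 + 7 + 1 + 4 + 1 = 18

18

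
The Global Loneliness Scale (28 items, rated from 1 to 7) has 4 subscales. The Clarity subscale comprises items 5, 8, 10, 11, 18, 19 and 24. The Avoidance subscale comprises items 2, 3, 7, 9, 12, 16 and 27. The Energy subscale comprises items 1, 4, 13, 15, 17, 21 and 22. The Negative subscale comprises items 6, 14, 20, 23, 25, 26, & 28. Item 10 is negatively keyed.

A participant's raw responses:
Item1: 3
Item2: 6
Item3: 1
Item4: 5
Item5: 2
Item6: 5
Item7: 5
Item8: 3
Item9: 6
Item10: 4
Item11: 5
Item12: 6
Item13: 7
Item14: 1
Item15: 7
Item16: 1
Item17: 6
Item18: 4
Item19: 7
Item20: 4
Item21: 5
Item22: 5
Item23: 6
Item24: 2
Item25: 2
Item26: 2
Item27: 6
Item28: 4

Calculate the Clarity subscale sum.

27

Clarity items: 5, 8, 10, 11, 18, 19, 24.
Of these, item 10 is negatively keyed; reverse-coded value = 8 − response.
  item 5: 2
  item 8: 3
  item 10: 8 − 4 = 4
  item 11: 5
  item 18: 4
  item 19: 7
  item 24: 2
Sum = 2 + 3 + 4 + 5 + 4 + 7 + 2 = 27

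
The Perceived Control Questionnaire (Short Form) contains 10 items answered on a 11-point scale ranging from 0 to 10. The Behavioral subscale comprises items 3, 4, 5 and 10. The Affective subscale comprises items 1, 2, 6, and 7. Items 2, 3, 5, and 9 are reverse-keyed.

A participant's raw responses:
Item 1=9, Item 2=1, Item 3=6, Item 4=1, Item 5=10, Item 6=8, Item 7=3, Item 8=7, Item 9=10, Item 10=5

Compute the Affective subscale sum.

29

Affective items: 1, 2, 6, 7.
Of these, item 2 is reverse-keyed; on a 0–10 scale, reversed = 10 − raw.
  item 1: 9
  item 2: 10 − 1 = 9
  item 6: 8
  item 7: 3
Sum = 9 + 9 + 8 + 3 = 29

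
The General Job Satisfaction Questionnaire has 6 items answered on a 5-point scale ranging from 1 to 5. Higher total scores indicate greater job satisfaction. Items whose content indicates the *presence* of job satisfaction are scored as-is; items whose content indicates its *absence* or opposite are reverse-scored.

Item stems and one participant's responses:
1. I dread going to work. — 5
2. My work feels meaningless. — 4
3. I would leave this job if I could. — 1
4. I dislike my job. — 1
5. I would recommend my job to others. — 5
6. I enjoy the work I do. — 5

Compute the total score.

Items 1, 2, 3, 4 describe the absence/opposite of job satisfaction → reverse-score.
reverse-coded value = 6 − response.
  item 1: 6 − 5 = 1
  item 2: 6 − 4 = 2
  item 3: 6 − 1 = 5
  item 4: 6 − 1 = 5
  item 5: 5
  item 6: 5
Total = 1 + 2 + 5 + 5 + 5 + 5 = 23

23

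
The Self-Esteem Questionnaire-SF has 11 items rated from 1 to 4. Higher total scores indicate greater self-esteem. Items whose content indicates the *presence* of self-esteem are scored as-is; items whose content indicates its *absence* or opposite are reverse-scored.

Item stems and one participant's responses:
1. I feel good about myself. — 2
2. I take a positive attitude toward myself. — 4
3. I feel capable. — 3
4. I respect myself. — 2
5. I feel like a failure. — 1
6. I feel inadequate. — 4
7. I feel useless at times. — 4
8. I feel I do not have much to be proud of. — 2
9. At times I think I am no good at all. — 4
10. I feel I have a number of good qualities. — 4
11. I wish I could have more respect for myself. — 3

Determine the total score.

Items 5, 6, 7, 8, 9, 11 describe the absence/opposite of self-esteem → reverse-score.
reversed = (1+4) − raw = 5 − raw.
  item 1: 2
  item 2: 4
  item 3: 3
  item 4: 2
  item 5: 5 − 1 = 4
  item 6: 5 − 4 = 1
  item 7: 5 − 4 = 1
  item 8: 5 − 2 = 3
  item 9: 5 − 4 = 1
  item 10: 4
  item 11: 5 − 3 = 2
Total = 2 + 4 + 3 + 2 + 4 + 1 + 1 + 3 + 1 + 4 + 2 = 27

27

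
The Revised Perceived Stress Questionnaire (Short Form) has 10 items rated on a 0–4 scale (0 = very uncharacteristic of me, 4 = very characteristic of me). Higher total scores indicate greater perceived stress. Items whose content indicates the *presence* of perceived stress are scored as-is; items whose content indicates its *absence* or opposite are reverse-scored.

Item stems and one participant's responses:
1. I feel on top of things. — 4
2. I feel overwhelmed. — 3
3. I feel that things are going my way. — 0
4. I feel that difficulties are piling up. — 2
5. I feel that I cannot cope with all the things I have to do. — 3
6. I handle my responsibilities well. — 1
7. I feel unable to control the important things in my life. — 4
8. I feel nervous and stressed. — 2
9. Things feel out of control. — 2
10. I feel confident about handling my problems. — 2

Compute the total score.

25

Items 1, 3, 6, 10 describe the absence/opposite of perceived stress → reverse-score.
reversed = (0+4) − raw = 4 − raw.
  item 1: 4 − 4 = 0
  item 2: 3
  item 3: 4 − 0 = 4
  item 4: 2
  item 5: 3
  item 6: 4 − 1 = 3
  item 7: 4
  item 8: 2
  item 9: 2
  item 10: 4 − 2 = 2
Total = 0 + 3 + 4 + 2 + 3 + 3 + 4 + 2 + 2 + 2 = 25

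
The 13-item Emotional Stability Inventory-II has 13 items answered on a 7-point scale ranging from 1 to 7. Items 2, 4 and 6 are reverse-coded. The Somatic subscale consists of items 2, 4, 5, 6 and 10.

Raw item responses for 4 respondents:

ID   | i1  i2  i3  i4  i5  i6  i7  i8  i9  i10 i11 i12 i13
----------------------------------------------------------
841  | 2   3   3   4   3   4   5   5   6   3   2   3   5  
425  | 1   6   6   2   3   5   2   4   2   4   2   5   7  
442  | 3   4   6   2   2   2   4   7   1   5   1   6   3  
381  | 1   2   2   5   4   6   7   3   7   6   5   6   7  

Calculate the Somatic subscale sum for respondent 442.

Respondent 442 raw: 3, 4, 6, 2, 2, 2, 4, 7, 1, 5, 1, 6, 3.
Somatic items: 2, 4, 5, 6, 10.
Reverse-coded (on a 1–7 scale, reversed = 8 − raw):
  item 2: 8 − 4 = 4
  item 4: 8 − 2 = 6
  item 5: 2
  item 6: 8 − 2 = 6
  item 10: 5
Sum = 4 + 6 + 2 + 6 + 5 = 23

23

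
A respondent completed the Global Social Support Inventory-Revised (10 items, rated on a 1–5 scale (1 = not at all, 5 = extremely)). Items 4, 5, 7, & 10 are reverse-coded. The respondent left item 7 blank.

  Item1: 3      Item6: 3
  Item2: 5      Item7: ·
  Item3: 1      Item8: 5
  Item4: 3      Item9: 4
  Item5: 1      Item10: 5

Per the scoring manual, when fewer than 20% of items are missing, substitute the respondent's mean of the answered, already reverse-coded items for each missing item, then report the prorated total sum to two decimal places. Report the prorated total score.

33.33

Reverse-coded (reversed = (1+5) − raw = 6 − raw):
  item 4: 6 − 3 = 3
  item 5: 6 − 1 = 5
  item 10: 6 − 5 = 1
Completed scored items (9 of 10): 3, 5, 1, 3, 5, 3, 5, 4, 1; sum = 30.
Person mean = 30 / 9 ≈ 3.3333
Prorated total = (30 / 9) × 10 = 33.33 (to 2 dp)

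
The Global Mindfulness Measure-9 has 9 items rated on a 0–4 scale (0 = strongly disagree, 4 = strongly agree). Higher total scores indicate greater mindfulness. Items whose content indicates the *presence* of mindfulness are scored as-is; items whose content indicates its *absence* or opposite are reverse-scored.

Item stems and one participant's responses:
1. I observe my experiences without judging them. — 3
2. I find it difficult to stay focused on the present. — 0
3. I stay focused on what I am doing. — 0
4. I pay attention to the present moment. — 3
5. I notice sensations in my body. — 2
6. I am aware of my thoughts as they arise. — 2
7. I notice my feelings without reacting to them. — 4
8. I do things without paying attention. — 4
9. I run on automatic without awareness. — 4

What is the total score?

18

Items 2, 8, 9 describe the absence/opposite of mindfulness → reverse-score.
on a 0–4 scale, reversed = 4 − raw.
  item 1: 3
  item 2: 4 − 0 = 4
  item 3: 0
  item 4: 3
  item 5: 2
  item 6: 2
  item 7: 4
  item 8: 4 − 4 = 0
  item 9: 4 − 4 = 0
Total = 3 + 4 + 0 + 3 + 2 + 2 + 4 + 0 + 0 = 18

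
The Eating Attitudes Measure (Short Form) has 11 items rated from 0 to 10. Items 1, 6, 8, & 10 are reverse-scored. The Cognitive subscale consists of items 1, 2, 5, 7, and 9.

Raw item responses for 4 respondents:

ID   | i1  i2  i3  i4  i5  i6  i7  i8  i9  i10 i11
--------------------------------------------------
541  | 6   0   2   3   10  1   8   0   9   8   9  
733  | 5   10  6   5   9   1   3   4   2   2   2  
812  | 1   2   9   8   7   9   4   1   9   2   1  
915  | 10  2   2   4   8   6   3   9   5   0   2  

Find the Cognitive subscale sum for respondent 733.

29

Respondent 733 raw: 5, 10, 6, 5, 9, 1, 3, 4, 2, 2, 2.
Cognitive items: 1, 2, 5, 7, 9.
Reverse-coded (on a 0–10 scale, reversed = 10 − raw):
  item 1: 10 − 5 = 5
  item 2: 10
  item 5: 9
  item 7: 3
  item 9: 2
Sum = 5 + 10 + 9 + 3 + 2 = 29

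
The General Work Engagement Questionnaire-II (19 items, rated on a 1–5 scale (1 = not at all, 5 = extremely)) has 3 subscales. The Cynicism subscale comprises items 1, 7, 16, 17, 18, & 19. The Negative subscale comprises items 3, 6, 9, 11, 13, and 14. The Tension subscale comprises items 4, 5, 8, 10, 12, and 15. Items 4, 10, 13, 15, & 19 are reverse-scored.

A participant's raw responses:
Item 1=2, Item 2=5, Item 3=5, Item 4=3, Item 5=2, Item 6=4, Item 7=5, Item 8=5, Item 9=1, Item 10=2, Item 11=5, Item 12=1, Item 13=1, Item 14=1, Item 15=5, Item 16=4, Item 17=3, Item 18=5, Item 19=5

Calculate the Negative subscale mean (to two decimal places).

3.50

Negative items: 3, 6, 9, 11, 13, 14.
Of these, item 13 is reverse-scored; on a 1–5 scale, reversed = 6 − raw.
  item 3: 5
  item 6: 4
  item 9: 1
  item 11: 5
  item 13: 6 − 1 = 5
  item 14: 1
Sum = 5 + 4 + 1 + 5 + 5 + 1 = 21
Mean = 21 / 6 = 3.50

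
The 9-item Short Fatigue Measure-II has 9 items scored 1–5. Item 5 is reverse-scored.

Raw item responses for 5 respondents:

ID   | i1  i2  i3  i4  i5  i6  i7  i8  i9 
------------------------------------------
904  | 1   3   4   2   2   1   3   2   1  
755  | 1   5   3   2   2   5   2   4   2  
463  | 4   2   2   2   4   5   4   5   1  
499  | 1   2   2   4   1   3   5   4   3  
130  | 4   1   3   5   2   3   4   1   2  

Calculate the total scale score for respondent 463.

27

Respondent 463 raw: 4, 2, 2, 2, 4, 5, 4, 5, 1.
Reverse-coded (on a 1–5 scale, reversed = 6 − raw):
  item 1: 4
  item 2: 2
  item 3: 2
  item 4: 2
  item 5: 6 − 4 = 2
  item 6: 5
  item 7: 4
  item 8: 5
  item 9: 1
Sum = 4 + 2 + 2 + 2 + 2 + 5 + 4 + 5 + 1 = 27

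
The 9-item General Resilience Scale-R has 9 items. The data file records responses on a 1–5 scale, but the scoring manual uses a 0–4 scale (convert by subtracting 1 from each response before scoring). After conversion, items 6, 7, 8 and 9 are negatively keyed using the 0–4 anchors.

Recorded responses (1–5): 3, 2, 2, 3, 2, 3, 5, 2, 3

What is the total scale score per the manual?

14

Convert to 0–4: 2, 1, 1, 2, 1, 2, 4, 1, 2
Reverse-coded (reverse-coded value = 4 − response):
  item 6: 4 − 2 = 2
  item 7: 4 − 4 = 0
  item 8: 4 − 1 = 3
  item 9: 4 − 2 = 2
Scored: 2, 1, 1, 2, 1, 2, 0, 3, 2
Total = 14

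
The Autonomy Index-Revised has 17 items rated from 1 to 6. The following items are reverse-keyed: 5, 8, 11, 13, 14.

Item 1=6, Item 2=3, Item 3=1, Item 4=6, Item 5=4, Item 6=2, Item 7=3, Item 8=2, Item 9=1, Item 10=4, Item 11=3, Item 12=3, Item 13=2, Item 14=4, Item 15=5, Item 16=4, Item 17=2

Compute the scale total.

60

Apply reverse scoring (reversed = (1+6) − raw = 7 − raw):
  item 5: 7 − 4 = 3
  item 8: 7 − 2 = 5
  item 11: 7 − 3 = 4
  item 13: 7 − 2 = 5
  item 14: 7 − 4 = 3
Scored responses: 6, 3, 1, 6, 3, 2, 3, 5, 1, 4, 4, 3, 5, 3, 5, 4, 2
Total = 6 + 3 + 1 + 6 + 3 + 2 + 3 + 5 + 1 + 4 + 4 + 3 + 5 + 3 + 5 + 4 + 2 = 60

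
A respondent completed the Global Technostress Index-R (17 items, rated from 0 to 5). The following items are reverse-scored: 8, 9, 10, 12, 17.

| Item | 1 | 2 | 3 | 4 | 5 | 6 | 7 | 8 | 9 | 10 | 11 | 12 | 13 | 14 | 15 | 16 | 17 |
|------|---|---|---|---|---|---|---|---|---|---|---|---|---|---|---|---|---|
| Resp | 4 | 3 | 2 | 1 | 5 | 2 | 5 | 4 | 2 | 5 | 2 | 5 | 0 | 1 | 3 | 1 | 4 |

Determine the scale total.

Reverse-coded items (reverse-coded value = 5 − response):
  item 8: 5 − 4 = 1
  item 9: 5 − 2 = 3
  item 10: 5 − 5 = 0
  item 12: 5 − 5 = 0
  item 17: 5 − 4 = 1
After reverse-coding: 4, 3, 2, 1, 5, 2, 5, 1, 3, 0, 2, 0, 0, 1, 3, 1, 1
Total = 4 + 3 + 2 + 1 + 5 + 2 + 5 + 1 + 3 + 0 + 2 + 0 + 0 + 1 + 3 + 1 + 1 = 34

34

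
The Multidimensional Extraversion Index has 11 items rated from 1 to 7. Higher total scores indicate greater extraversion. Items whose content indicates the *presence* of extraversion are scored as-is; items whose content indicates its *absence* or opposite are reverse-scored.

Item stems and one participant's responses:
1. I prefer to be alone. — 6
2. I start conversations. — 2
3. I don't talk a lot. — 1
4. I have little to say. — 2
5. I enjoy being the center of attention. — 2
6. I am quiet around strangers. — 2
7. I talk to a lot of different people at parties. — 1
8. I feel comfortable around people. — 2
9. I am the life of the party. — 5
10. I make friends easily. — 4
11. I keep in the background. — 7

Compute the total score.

Items 1, 3, 4, 6, 11 describe the absence/opposite of extraversion → reverse-score.
reversed = (1+7) − raw = 8 − raw.
  item 1: 8 − 6 = 2
  item 2: 2
  item 3: 8 − 1 = 7
  item 4: 8 − 2 = 6
  item 5: 2
  item 6: 8 − 2 = 6
  item 7: 1
  item 8: 2
  item 9: 5
  item 10: 4
  item 11: 8 − 7 = 1
Total = 2 + 2 + 7 + 6 + 2 + 6 + 1 + 2 + 5 + 4 + 1 = 38

38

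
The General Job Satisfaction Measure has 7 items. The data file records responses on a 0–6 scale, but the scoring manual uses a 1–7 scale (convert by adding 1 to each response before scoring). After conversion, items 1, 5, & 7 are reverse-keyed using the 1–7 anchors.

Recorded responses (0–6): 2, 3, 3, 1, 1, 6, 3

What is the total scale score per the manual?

Convert to 1–7: 3, 4, 4, 2, 2, 7, 4
Reverse-coded (reversed = (1+7) − raw = 8 − raw):
  item 1: 8 − 3 = 5
  item 5: 8 − 2 = 6
  item 7: 8 − 4 = 4
Scored: 5, 4, 4, 2, 6, 7, 4
Total = 32

32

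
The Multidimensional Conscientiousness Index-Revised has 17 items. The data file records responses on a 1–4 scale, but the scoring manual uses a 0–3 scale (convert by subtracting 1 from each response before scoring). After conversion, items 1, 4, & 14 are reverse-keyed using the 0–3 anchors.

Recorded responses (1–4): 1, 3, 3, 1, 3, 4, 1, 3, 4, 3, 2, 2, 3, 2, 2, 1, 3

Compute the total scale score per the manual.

Convert to 0–3: 0, 2, 2, 0, 2, 3, 0, 2, 3, 2, 1, 1, 2, 1, 1, 0, 2
Reverse-coded (on a 0–3 scale, reversed = 3 − raw):
  item 1: 3 − 0 = 3
  item 4: 3 − 0 = 3
  item 14: 3 − 1 = 2
Scored: 3, 2, 2, 3, 2, 3, 0, 2, 3, 2, 1, 1, 2, 2, 1, 0, 2
Total = 31

31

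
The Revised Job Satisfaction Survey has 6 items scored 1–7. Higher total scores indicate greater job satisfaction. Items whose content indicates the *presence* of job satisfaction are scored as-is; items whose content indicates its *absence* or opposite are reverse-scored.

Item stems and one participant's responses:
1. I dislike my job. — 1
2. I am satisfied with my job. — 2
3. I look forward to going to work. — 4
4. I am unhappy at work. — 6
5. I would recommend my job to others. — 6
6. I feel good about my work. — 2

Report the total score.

23

Items 1, 4 describe the absence/opposite of job satisfaction → reverse-score.
reversed = (1+7) − raw = 8 − raw.
  item 1: 8 − 1 = 7
  item 2: 2
  item 3: 4
  item 4: 8 − 6 = 2
  item 5: 6
  item 6: 2
Total = 7 + 2 + 4 + 2 + 6 + 2 = 23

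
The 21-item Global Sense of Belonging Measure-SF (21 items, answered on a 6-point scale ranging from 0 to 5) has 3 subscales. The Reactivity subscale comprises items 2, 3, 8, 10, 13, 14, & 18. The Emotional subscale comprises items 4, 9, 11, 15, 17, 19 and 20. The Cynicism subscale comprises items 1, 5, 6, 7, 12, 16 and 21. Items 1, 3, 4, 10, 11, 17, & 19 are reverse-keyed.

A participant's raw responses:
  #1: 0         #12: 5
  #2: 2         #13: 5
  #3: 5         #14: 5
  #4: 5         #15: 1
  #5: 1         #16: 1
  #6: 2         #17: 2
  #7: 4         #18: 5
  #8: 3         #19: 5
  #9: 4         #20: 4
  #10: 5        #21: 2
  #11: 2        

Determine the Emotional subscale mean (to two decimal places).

2.14

Emotional items: 4, 9, 11, 15, 17, 19, 20.
Of these, items 4, 11, 17 and 19 are reverse-keyed; on a 0–5 scale, reversed = 5 − raw.
  item 4: 5 − 5 = 0
  item 9: 4
  item 11: 5 − 2 = 3
  item 15: 1
  item 17: 5 − 2 = 3
  item 19: 5 − 5 = 0
  item 20: 4
Sum = 0 + 4 + 3 + 1 + 3 + 0 + 4 = 15
Mean = 15 / 7 = 2.14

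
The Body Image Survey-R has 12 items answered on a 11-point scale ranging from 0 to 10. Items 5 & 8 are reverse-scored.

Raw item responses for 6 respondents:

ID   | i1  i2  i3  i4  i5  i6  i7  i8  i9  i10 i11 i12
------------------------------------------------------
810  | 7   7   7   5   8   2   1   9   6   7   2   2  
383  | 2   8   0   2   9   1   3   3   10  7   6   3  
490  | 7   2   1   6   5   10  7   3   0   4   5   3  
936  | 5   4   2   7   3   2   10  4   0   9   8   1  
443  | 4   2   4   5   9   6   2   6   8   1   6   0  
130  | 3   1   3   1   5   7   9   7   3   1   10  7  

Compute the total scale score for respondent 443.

Respondent 443 raw: 4, 2, 4, 5, 9, 6, 2, 6, 8, 1, 6, 0.
Reverse-coded (on a 0–10 scale, reversed = 10 − raw):
  item 1: 4
  item 2: 2
  item 3: 4
  item 4: 5
  item 5: 10 − 9 = 1
  item 6: 6
  item 7: 2
  item 8: 10 − 6 = 4
  item 9: 8
  item 10: 1
  item 11: 6
  item 12: 0
Sum = 4 + 2 + 4 + 5 + 1 + 6 + 2 + 4 + 8 + 1 + 6 + 0 = 43

43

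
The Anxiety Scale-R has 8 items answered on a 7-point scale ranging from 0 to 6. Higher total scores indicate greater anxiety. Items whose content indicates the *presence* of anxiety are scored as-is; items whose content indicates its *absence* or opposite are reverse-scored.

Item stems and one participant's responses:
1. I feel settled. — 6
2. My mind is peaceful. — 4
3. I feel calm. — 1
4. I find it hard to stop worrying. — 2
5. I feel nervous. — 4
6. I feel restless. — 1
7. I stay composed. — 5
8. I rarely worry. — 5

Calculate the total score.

16

Items 1, 2, 3, 7, 8 describe the absence/opposite of anxiety → reverse-score.
reversed = (0+6) − raw = 6 − raw.
  item 1: 6 − 6 = 0
  item 2: 6 − 4 = 2
  item 3: 6 − 1 = 5
  item 4: 2
  item 5: 4
  item 6: 1
  item 7: 6 − 5 = 1
  item 8: 6 − 5 = 1
Total = 0 + 2 + 5 + 2 + 4 + 1 + 1 + 1 = 16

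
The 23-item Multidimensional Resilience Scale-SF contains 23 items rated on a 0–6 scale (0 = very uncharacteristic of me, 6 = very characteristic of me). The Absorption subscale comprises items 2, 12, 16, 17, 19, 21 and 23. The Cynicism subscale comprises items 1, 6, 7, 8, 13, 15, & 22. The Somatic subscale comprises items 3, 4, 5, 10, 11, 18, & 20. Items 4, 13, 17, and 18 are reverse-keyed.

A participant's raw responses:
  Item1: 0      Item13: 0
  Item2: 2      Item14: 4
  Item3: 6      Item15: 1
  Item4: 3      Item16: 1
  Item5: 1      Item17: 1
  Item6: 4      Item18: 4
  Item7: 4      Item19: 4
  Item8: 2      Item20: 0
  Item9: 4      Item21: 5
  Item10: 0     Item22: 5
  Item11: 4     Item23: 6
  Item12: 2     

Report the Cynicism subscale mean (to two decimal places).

3.14

Cynicism items: 1, 6, 7, 8, 13, 15, 22.
Of these, item 13 is reverse-keyed; on a 0–6 scale, reversed = 6 − raw.
  item 1: 0
  item 6: 4
  item 7: 4
  item 8: 2
  item 13: 6 − 0 = 6
  item 15: 1
  item 22: 5
Sum = 0 + 4 + 4 + 2 + 6 + 1 + 5 = 22
Mean = 22 / 7 = 3.14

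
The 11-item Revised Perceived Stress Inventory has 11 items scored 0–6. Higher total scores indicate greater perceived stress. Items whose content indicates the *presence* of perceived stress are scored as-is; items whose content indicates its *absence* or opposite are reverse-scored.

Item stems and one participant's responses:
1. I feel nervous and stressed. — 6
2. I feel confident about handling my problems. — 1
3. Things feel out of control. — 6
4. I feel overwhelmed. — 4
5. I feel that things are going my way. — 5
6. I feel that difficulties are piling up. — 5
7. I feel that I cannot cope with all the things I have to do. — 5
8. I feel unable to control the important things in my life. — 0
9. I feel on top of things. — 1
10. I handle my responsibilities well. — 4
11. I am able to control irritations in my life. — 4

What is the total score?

Items 2, 5, 9, 10, 11 describe the absence/opposite of perceived stress → reverse-score.
reverse-coded value = 6 − response.
  item 1: 6
  item 2: 6 − 1 = 5
  item 3: 6
  item 4: 4
  item 5: 6 − 5 = 1
  item 6: 5
  item 7: 5
  item 8: 0
  item 9: 6 − 1 = 5
  item 10: 6 − 4 = 2
  item 11: 6 − 4 = 2
Total = 6 + 5 + 6 + 4 + 1 + 5 + 5 + 0 + 5 + 2 + 2 = 41

41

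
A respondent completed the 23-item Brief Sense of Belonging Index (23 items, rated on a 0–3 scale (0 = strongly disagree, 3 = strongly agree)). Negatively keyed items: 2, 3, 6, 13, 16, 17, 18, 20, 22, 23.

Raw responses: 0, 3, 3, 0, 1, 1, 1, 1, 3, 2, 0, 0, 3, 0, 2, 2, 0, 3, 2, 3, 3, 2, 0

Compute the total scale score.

Raw sum = 35. Negatively keyed items: 2, 3, 6, 13, 16, 17, 18, 20, 22, 23; their raw sum = 20.
Each reversal replaces raw with 3 − raw, changing the total by 3 − 2·raw per item.
Total = 35 + 10·3 − 2·20 = 35 + 30 − 40 = 25

25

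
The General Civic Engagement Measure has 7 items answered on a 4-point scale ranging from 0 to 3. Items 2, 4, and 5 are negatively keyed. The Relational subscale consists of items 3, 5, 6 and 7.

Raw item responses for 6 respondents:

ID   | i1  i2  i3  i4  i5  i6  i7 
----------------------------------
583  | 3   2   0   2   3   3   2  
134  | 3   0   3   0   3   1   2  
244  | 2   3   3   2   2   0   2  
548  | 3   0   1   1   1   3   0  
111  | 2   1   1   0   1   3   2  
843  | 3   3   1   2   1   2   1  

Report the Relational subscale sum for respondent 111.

8

Respondent 111 raw: 2, 1, 1, 0, 1, 3, 2.
Relational items: 3, 5, 6, 7.
Reverse-coded (reverse-coded value = 3 − response):
  item 3: 1
  item 5: 3 − 1 = 2
  item 6: 3
  item 7: 2
Sum = 1 + 2 + 3 + 2 = 8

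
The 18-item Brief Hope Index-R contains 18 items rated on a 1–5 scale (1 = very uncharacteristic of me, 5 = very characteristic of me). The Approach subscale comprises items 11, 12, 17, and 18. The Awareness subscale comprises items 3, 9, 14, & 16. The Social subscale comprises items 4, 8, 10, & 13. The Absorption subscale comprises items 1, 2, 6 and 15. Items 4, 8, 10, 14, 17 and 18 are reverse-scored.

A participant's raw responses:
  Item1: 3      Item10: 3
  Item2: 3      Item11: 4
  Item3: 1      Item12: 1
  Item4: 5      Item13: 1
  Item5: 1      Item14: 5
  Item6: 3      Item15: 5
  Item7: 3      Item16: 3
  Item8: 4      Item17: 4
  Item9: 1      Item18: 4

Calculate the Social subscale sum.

Social items: 4, 8, 10, 13.
Of these, items 4, 8, and 10 are reverse-scored; reverse-coded value = 6 − response.
  item 4: 6 − 5 = 1
  item 8: 6 − 4 = 2
  item 10: 6 − 3 = 3
  item 13: 1
Sum = 1 + 2 + 3 + 1 = 7

7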